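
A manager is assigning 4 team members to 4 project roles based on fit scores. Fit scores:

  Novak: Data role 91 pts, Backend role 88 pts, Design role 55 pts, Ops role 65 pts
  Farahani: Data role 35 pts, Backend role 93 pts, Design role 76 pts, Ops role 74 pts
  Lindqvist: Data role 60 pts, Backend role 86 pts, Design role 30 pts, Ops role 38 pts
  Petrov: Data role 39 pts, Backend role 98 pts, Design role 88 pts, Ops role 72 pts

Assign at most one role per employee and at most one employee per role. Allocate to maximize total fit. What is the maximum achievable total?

Max total: 339 pts

Optimal: Novak→Data role (91 pts), Farahani→Ops role (74 pts), Lindqvist→Backend role (86 pts), Petrov→Design role (88 pts) — total 91+74+86+88 = 339 pts.
Max-entry greedy (repeatedly take the single best remaining cell) gives 303 pts, worse by 36.
Next-best assignment: Novak→Data role, Farahani→Design role, Lindqvist→Backend role, Petrov→Ops role = 325 pts.
Every other assignment is strictly worse.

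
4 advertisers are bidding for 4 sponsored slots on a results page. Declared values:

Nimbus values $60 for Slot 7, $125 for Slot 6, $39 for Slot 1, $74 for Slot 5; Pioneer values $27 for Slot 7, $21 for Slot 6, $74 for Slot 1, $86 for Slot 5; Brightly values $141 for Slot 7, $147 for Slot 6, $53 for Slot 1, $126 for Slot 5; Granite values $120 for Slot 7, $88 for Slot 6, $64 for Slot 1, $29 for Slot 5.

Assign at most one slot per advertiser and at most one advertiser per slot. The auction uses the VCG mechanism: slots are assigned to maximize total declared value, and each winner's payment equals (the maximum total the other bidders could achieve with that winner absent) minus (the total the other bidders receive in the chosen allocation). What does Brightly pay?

Efficient allocation: Nimbus→Slot 6 ($125), Pioneer→Slot 1 ($74), Brightly→Slot 5 ($126), Granite→Slot 7 ($120); total welfare W = $445.
Brightly receives Slot 5 at value $126, so the others get W − 126 = $319.
Without Brightly: best allocation of the remaining 3 bidders over all 4 slots is Nimbus→Slot 6 ($125), Pioneer→Slot 5 ($86), Granite→Slot 7 ($120), total $331.
VCG payment = (others' best without Brightly) − (others' welfare with Brightly) = 331 − 319 = $12.

Brightly pays $12.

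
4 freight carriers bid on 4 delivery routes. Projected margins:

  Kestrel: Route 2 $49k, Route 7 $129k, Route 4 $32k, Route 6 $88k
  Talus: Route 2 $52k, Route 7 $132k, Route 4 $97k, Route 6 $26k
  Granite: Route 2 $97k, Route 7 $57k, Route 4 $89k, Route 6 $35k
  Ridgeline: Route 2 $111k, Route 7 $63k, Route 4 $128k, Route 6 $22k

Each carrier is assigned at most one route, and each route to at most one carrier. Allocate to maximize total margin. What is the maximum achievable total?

This is the linear assignment problem.
Optimal: Kestrel→Route 6 ($88k), Talus→Route 7 ($132k), Granite→Route 2 ($97k), Ridgeline→Route 4 ($128k) — total 88+132+97+128 = $445k.
Next-best assignment: Kestrel→Route 6, Talus→Route 7, Granite→Route 4, Ridgeline→Route 2 = $420k.

Max total: $445k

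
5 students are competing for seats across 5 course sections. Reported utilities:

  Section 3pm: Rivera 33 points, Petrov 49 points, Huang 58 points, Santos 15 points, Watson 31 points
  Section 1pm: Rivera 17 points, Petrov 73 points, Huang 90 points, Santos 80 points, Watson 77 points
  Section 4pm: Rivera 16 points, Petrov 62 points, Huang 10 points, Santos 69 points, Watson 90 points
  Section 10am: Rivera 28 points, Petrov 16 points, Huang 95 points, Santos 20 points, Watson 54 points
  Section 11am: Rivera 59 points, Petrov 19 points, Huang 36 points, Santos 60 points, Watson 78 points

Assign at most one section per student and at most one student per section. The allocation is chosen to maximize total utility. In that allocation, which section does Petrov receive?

Petrov receives Section 3pm.

Treat this as an assignment problem: match each student to one section.
Optimal: Rivera→Section 11am (59 points), Petrov→Section 3pm (49 points), Huang→Section 10am (95 points), Santos→Section 1pm (80 points), Watson→Section 4pm (90 points) — total 59+49+95+80+90 = 373 points.
Column-greedy (each section in turn goes to its best remaining student) gives 275 points, worse by 98.
Next-best assignment: Rivera→Section 3pm, Petrov→Section 1pm, Huang→Section 10am, Santos→Section 11am, Watson→Section 4pm = 351 points.
Swapping Huang↔Petrov (Huang→Section 3pm 58 points, Petrov→Section 10am 16 points) loses 70.
Every other assignment is strictly worse.
Petrov's own top section is Section 1pm (73 points), but forcing Petrov→Section 1pm and reassigning the rest optimally gives only 351 points — worse by 22.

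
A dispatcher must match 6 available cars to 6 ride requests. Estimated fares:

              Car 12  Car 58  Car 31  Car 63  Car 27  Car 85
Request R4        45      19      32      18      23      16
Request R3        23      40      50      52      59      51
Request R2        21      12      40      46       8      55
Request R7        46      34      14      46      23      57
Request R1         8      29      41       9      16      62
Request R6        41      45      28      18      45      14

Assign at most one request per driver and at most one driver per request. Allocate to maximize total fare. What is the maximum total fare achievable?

This is a one-to-one assignment (maximum-weight bipartite matching).
Optimal: Car 12→Request R4 ($45), Car 58→Request R6 ($45), Car 31→Request R2 ($40), Car 63→Request R7 ($46), Car 27→Request R3 ($59), Car 85→Request R1 ($62) — total 45+45+40+46+59+62 = $297.
Max-entry greedy (repeatedly take the single best remaining cell) gives $290, worse by 7.
Swapping Car 58↔Car 31 (Car 58→Request R2 $12, Car 31→Request R6 $28) loses 45.

Max total: $297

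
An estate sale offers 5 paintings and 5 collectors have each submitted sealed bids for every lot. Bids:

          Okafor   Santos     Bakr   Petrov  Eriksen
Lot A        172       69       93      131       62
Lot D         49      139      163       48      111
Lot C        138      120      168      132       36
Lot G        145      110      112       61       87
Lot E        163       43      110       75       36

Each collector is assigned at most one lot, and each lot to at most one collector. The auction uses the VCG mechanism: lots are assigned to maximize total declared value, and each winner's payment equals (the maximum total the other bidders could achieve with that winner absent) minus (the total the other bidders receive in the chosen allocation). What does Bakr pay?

Bakr pays $10.

Efficient allocation: Okafor→Lot E ($163), Santos→Lot D ($139), Bakr→Lot C ($168), Petrov→Lot A ($131), Eriksen→Lot G ($87); total welfare W = $688.
Bakr receives Lot C at value $168, so the others get W − 168 = $520.
Without Bakr: best allocation of the remaining 4 bidders over all 5 lots is Okafor→Lot A ($172), Santos→Lot D ($139), Petrov→Lot C ($132), Eriksen→Lot G ($87), total $530.
VCG payment = (others' best without Bakr) − (others' welfare with Bakr) = 530 − 520 = $10.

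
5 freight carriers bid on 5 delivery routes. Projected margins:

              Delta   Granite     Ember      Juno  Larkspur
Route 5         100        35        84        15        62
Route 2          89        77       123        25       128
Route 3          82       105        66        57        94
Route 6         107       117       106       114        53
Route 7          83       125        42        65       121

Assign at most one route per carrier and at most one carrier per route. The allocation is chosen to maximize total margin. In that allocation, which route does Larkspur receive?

Optimal: Delta→Route 5 ($100k), Granite→Route 3 ($105k), Ember→Route 2 ($123k), Juno→Route 6 ($114k), Larkspur→Route 7 ($121k) — total 100+105+123+114+121 = $563k.
Max-entry greedy (repeatedly take the single best remaining cell) gives $533k, worse by 30.
Swapping Granite↔Ember (Granite→Route 2 $77k, Ember→Route 3 $66k) loses 85.
Larkspur's own top route is Route 2 ($128k), but forcing Larkspur→Route 2 and reassigning the rest optimally gives only $533k — worse by 30.

Larkspur receives Route 7.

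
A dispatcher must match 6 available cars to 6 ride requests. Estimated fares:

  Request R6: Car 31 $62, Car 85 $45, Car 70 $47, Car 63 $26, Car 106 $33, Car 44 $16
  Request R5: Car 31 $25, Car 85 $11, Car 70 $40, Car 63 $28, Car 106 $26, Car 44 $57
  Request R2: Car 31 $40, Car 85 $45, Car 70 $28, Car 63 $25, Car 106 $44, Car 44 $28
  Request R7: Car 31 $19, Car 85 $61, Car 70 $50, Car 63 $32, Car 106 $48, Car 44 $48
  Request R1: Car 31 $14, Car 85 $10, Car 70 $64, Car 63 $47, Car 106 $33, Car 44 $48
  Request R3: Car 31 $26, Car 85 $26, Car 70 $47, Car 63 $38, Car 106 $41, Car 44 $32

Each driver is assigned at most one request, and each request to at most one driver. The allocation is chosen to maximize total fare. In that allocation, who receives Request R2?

This is the linear assignment problem.
Optimal: Car 31→Request R6 ($62), Car 85→Request R7 ($61), Car 70→Request R1 ($64), Car 63→Request R3 ($38), Car 106→Request R2 ($44), Car 44→Request R5 ($57) — total 62+61+64+38+44+57 = $326.
Column-greedy (each request in turn goes to its best remaining driver) gives $302, worse by 24.
Checked against all permutations: $326 is optimal.
Car 106's own top request is Request R7 ($48), but forcing Car 106→Request R7 and reassigning the rest optimally gives only $314 — worse by 12.

Car 106 receives Request R2.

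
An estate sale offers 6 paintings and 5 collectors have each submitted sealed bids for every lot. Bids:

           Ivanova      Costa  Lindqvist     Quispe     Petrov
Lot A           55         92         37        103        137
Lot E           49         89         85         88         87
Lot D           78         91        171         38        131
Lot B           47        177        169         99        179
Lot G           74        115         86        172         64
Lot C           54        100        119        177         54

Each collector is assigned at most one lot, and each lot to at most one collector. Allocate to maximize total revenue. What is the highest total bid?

Max total: $736

This is a one-to-one assignment (maximum-weight bipartite matching).
Optimal: Ivanova→Lot G ($74), Costa→Lot B ($177), Lindqvist→Lot D ($171), Quispe→Lot C ($177), Petrov→Lot A ($137) — total 74+177+171+177+137 = $736.
Swapping Costa↔Petrov (Costa→Lot A $92, Petrov→Lot B $179) loses 43.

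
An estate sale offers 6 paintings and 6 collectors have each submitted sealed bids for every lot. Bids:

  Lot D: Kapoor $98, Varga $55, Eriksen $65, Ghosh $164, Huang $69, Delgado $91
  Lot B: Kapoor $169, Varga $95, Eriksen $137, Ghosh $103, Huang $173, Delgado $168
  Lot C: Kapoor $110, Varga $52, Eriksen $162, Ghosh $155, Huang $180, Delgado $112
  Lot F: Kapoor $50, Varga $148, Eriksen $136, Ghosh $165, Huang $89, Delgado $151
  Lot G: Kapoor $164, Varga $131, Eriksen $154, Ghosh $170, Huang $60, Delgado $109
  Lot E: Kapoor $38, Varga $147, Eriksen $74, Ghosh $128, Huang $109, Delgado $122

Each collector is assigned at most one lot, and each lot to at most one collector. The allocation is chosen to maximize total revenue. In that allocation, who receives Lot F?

Delgado receives Lot F.

This is the linear assignment problem.
Optimal: Kapoor→Lot B ($169), Varga→Lot E ($147), Eriksen→Lot G ($154), Ghosh→Lot D ($164), Huang→Lot C ($180), Delgado→Lot F ($151) — total 169+147+154+164+180+151 = $965.
Max-entry greedy (repeatedly take the single best remaining cell) gives $882, worse by 83.
Next-best assignment: Kapoor→Lot G, Varga→Lot E, Eriksen→Lot C, Ghosh→Lot D, Huang→Lot B, Delgado→Lot F = $961.
Delgado's own top lot is Lot B ($168), but forcing Delgado→Lot B and reassigning the rest optimally gives only $959 — worse by 6.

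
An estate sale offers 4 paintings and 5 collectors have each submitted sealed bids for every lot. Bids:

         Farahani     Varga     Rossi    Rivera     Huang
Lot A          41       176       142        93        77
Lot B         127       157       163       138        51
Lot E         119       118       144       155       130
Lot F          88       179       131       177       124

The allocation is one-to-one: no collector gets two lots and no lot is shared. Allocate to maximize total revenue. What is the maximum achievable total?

Optimal: Varga→Lot A ($176), Rossi→Lot B ($163), Huang→Lot E ($130), Rivera→Lot F ($177) — total 176+163+130+177 = $646.

Max total: $646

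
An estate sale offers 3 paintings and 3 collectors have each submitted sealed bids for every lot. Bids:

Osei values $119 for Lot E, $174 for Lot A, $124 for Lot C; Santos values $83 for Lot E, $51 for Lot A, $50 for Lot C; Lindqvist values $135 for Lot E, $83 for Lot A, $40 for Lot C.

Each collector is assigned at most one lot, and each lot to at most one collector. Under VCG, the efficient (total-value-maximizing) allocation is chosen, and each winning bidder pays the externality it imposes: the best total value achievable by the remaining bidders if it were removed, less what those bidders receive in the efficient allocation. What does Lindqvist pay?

Efficient allocation: Osei→Lot A ($174), Santos→Lot C ($50), Lindqvist→Lot E ($135); total welfare W = $359.
Lindqvist receives Lot E at value $135, so the others get W − 135 = $224.
Without Lindqvist: best allocation of the remaining 2 bidders over all 3 lots is Osei→Lot A ($174), Santos→Lot E ($83), total $257.
VCG payment = (others' best without Lindqvist) − (others' welfare with Lindqvist) = 257 − 224 = $33.

Lindqvist pays $33.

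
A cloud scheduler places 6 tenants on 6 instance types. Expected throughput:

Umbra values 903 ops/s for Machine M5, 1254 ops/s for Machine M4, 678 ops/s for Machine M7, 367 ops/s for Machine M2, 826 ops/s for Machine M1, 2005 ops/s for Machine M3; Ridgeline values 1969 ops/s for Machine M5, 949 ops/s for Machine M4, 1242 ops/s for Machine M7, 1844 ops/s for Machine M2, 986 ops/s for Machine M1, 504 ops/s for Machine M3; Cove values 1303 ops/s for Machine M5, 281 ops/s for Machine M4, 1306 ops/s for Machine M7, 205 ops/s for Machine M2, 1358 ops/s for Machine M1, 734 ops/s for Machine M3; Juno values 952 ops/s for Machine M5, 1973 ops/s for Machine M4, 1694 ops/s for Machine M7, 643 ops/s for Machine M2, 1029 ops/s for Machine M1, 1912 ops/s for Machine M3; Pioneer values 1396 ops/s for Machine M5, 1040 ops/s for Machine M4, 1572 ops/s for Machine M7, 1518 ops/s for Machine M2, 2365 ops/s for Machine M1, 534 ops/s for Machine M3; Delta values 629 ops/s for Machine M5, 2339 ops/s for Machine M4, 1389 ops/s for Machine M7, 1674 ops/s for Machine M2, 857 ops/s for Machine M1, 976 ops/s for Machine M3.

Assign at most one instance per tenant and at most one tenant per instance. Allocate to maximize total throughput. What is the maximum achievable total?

Max total: 11550 ops/s

This is the linear assignment problem.
Optimal: Umbra→Machine M3 (2005 ops/s), Ridgeline→Machine M2 (1844 ops/s), Cove→Machine M5 (1303 ops/s), Juno→Machine M7 (1694 ops/s), Pioneer→Machine M1 (2365 ops/s), Delta→Machine M4 (2339 ops/s) — total 2005+1844+1303+1694+2365+2339 = 11550 ops/s.
Column-greedy (each instance in turn goes to its best remaining tenant) gives 10883 ops/s, worse by 667.
Checked against all permutations: 11550 ops/s is optimal.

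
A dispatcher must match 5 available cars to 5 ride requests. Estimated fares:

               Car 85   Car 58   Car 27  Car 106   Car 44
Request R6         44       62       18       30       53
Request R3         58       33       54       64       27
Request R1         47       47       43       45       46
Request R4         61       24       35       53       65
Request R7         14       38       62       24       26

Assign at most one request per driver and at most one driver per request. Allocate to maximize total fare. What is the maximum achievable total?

Maximum total: $300

Optimal: Car 85→Request R1 ($47), Car 58→Request R6 ($62), Car 27→Request R7 ($62), Car 106→Request R3 ($64), Car 44→Request R4 ($65) — total 47+62+62+64+65 = $300.
Row-greedy (each driver in turn takes its best remaining request) gives $295, worse by 5.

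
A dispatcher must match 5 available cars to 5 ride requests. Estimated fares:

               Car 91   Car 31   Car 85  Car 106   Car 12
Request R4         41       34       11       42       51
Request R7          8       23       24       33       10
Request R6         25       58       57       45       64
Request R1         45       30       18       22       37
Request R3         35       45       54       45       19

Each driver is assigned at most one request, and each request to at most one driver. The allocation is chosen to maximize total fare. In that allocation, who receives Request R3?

Optimal: Car 91→Request R1 ($45), Car 31→Request R6 ($58), Car 85→Request R3 ($54), Car 106→Request R7 ($33), Car 12→Request R4 ($51) — total 45+58+54+33+51 = $241.
Row-greedy (each driver in turn takes its best remaining request) gives $209, worse by 32.
No other one-to-one assignment exceeds $241.
Car 85's own top request is Request R6 ($57), but forcing Car 85→Request R6 and reassigning the rest optimally gives only $231 — worse by 10.

Car 85 receives Request R3.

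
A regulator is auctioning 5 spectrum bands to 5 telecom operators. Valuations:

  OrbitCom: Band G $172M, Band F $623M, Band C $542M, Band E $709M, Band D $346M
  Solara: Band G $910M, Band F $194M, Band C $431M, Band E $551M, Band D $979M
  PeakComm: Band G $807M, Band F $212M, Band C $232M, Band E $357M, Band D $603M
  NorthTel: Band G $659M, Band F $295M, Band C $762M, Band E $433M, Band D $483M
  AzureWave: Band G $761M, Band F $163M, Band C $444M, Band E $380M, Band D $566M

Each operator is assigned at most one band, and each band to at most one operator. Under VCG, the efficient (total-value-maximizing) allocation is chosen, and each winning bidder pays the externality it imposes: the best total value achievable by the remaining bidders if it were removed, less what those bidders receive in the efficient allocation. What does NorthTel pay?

NorthTel pays $150M.

Efficient allocation: OrbitCom→Band F ($623M), Solara→Band D ($979M), PeakComm→Band G ($807M), NorthTel→Band C ($762M), AzureWave→Band E ($380M); total welfare W = $3551M.
NorthTel receives Band C at value $762M, so the others get W − 762 = $2789M.
Without NorthTel: best allocation of the remaining 4 bidders over all 5 bands is OrbitCom→Band E ($709M), Solara→Band D ($979M), PeakComm→Band G ($807M), AzureWave→Band C ($444M), total $2939M.
VCG payment = (others' best without NorthTel) − (others' welfare with NorthTel) = 2939 − 2789 = $150M.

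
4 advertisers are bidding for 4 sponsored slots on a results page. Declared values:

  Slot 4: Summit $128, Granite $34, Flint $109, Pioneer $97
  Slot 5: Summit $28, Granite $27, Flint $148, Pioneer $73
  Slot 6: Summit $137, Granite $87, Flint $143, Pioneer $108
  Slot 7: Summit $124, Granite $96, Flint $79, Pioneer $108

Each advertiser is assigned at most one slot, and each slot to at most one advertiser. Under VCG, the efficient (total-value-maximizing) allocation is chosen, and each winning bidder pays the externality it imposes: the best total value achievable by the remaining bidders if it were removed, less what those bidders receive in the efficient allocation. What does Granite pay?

Granite pays $9.

Efficient allocation: Summit→Slot 4 ($128), Granite→Slot 7 ($96), Flint→Slot 5 ($148), Pioneer→Slot 6 ($108); total welfare W = $480.
Granite receives Slot 7 at value $96, so the others get W − 96 = $384.
Without Granite: best allocation of the remaining 3 bidders over all 4 slots is Summit→Slot 6 ($137), Flint→Slot 5 ($148), Pioneer→Slot 7 ($108), total $393.
VCG payment = (others' best without Granite) − (others' welfare with Granite) = 393 − 384 = $9.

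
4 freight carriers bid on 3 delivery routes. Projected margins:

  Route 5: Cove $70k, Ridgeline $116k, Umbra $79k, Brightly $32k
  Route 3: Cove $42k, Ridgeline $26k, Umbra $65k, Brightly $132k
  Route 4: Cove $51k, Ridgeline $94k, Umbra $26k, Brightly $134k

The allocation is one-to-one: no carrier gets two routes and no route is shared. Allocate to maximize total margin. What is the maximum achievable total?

Optimal: Ridgeline→Route 5 ($116k), Umbra→Route 3 ($65k), Brightly→Route 4 ($134k) — total 116+65+134 = $315k.
Column-greedy (each route in turn goes to its best remaining carrier) gives $299k, worse by 16.
Next-best assignment: Umbra→Route 5, Brightly→Route 3, Ridgeline→Route 4 = $305k.
Every other assignment is strictly worse.

Maximum total: $315k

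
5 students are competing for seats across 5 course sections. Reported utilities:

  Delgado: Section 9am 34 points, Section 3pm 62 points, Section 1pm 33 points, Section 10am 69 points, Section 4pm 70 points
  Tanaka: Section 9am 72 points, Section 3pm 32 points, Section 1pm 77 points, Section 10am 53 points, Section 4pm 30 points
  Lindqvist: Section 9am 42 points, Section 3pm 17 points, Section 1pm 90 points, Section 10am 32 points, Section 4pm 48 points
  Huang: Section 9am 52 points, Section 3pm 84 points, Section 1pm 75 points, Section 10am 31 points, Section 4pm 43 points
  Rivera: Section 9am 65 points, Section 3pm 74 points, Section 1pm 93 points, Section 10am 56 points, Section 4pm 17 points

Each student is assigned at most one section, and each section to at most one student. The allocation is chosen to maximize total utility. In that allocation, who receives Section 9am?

Tanaka receives Section 9am.

This is a one-to-one assignment (maximum-weight bipartite matching).
Optimal: Delgado→Section 4pm (70 points), Tanaka→Section 9am (72 points), Lindqvist→Section 1pm (90 points), Huang→Section 3pm (84 points), Rivera→Section 10am (56 points) — total 70+72+90+84+56 = 372 points.
Column-greedy (each section in turn goes to its best remaining student) gives 366 points, worse by 6.
Next-best assignment: Delgado→Section 10am, Tanaka→Section 9am, Lindqvist→Section 4pm, Huang→Section 3pm, Rivera→Section 1pm = 366 points.
Swapping Rivera↔Tanaka (Rivera→Section 9am 65 points, Tanaka→Section 10am 53 points) loses 10.
No other one-to-one assignment exceeds 372 points.
Tanaka's own top section is Section 1pm (77 points), but forcing Tanaka→Section 1pm and reassigning the rest optimally gives only 343 points — worse by 29.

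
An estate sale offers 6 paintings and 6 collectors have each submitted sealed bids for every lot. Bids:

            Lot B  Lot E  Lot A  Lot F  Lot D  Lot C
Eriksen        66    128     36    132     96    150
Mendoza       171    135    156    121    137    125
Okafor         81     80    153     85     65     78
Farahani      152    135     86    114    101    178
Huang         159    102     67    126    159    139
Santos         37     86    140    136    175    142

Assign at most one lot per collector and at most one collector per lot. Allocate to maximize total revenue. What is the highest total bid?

Max total: $932

Optimal: Eriksen→Lot F ($132), Mendoza→Lot E ($135), Okafor→Lot A ($153), Farahani→Lot C ($178), Huang→Lot B ($159), Santos→Lot D ($175) — total 132+135+153+178+159+175 = $932.
Row-greedy (each collector in turn takes its best remaining lot) gives $904, worse by 28.
Every other assignment is strictly worse.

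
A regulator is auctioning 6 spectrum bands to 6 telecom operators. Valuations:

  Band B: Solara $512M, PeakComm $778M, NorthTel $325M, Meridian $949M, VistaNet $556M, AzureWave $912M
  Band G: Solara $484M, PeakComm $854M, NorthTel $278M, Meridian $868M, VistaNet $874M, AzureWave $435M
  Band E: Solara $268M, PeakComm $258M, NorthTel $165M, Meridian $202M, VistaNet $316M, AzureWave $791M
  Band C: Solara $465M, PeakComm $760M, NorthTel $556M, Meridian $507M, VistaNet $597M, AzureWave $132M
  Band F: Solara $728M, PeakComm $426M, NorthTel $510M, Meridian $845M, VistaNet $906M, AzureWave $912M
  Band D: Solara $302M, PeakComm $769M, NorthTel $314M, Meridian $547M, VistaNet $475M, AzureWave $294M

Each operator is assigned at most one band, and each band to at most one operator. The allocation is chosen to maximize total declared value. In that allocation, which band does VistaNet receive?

Optimal: Solara→Band F ($728M), PeakComm→Band D ($769M), NorthTel→Band C ($556M), Meridian→Band B ($949M), VistaNet→Band G ($874M), AzureWave→Band E ($791M) — total 728+769+556+949+874+791 = $4667M.
Swapping VistaNet↔NorthTel (VistaNet→Band C $597M, NorthTel→Band G $278M) loses 555.
Checked against all permutations: $4667M is optimal.
VistaNet's own top band is Band F ($906M), but forcing VistaNet→Band F and reassigning the rest optimally gives only $4455M — worse by 212.

VistaNet receives Band G.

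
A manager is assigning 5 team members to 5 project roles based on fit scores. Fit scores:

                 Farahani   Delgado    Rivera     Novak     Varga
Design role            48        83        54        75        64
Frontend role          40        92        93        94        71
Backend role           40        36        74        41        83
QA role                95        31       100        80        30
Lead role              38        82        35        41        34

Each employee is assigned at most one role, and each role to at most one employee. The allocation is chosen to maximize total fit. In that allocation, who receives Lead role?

Delgado receives Lead role.

This is the linear assignment problem.
Optimal: Farahani→QA role (95 pts), Delgado→Lead role (82 pts), Rivera→Frontend role (93 pts), Novak→Design role (75 pts), Varga→Backend role (83 pts) — total 95+82+93+75+83 = 428 pts.
Row-greedy (each employee in turn takes its best remaining role) gives 370 pts, worse by 58.
No other one-to-one assignment exceeds 428 pts.
Delgado's own top role is Frontend role (92 pts), but forcing Delgado→Frontend role and reassigning the rest optimally gives only 388 pts — worse by 40.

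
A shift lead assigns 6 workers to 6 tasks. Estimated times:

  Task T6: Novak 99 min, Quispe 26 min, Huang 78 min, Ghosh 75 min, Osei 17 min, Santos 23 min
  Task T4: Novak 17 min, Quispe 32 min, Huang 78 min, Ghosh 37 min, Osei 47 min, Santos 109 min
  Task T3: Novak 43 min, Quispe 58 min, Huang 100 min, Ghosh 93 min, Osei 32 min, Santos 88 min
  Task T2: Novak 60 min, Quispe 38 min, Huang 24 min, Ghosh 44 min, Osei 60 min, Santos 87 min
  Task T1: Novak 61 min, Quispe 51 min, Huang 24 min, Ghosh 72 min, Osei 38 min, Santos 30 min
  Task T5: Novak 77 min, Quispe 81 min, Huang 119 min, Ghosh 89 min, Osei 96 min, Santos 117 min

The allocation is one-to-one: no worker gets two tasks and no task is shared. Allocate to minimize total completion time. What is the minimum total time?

Treat this as an assignment problem: match each worker to one task.
Optimal: Novak→Task T4 (17 min), Quispe→Task T6 (26 min), Huang→Task T2 (24 min), Ghosh→Task T5 (89 min), Osei→Task T3 (32 min), Santos→Task T1 (30 min) — total 17+26+24+89+32+30 = 218 min.
Min-entry greedy (repeatedly take the single cheapest remaining cell) gives 235 min, worse by 17.
Swapping Novak↔Osei (Novak→Task T3 43 min, Osei→Task T4 47 min) adds 41.

Minimum total: 218 min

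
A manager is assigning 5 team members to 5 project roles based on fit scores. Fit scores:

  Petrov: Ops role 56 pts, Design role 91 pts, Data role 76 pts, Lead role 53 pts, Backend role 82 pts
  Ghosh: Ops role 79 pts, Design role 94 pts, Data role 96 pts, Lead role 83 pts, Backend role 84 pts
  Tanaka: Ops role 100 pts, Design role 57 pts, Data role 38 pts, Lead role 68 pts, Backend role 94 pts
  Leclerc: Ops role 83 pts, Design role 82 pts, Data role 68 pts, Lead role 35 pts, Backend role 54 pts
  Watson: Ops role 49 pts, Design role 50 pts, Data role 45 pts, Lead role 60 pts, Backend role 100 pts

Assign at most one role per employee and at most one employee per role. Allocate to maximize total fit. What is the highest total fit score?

Optimal: Petrov→Design role (91 pts), Ghosh→Lead role (83 pts), Tanaka→Ops role (100 pts), Leclerc→Data role (68 pts), Watson→Backend role (100 pts) — total 91+83+100+68+100 = 442 pts.
Row-greedy (each employee in turn takes its best remaining role) gives 401 pts, worse by 41.
Next-best assignment: Petrov→Data role, Ghosh→Lead role, Tanaka→Ops role, Leclerc→Design role, Watson→Backend role = 441 pts.
No other one-to-one assignment exceeds 442 pts.

Maximum total: 442 pts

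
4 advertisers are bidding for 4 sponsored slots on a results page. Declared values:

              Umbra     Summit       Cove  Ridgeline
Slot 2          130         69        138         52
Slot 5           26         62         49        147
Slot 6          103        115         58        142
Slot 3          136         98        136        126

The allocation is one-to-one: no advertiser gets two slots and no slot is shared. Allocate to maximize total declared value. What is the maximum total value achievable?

Optimal: Umbra→Slot 3 ($136), Summit→Slot 6 ($115), Cove→Slot 2 ($138), Ridgeline→Slot 5 ($147) — total 136+115+138+147 = $536.
Next-best assignment: Umbra→Slot 2, Summit→Slot 6, Cove→Slot 3, Ridgeline→Slot 5 = $528.
Swapping Cove↔Summit (Cove→Slot 6 $58, Summit→Slot 2 $69) loses 126.

Max total: $536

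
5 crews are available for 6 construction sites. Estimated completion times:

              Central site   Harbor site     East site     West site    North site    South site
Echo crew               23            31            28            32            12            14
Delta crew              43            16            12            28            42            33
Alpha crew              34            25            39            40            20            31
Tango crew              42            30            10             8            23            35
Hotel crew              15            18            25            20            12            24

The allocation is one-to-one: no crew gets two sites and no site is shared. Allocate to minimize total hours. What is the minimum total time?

Minimum total: 69 hours

Treat this as an assignment problem: match each crew to one site.
Optimal: Echo crew→South site (14 hours), Delta crew→East site (12 hours), Alpha crew→North site (20 hours), Tango crew→West site (8 hours), Hotel crew→Central site (15 hours) — total 14+12+20+8+15 = 69 hours.
Min-entry greedy (repeatedly take the single cheapest remaining cell) gives 72 hours, worse by 3.
Next-best assignment: Echo crew→South site, Delta crew→East site, Alpha crew→Harbor site, Tango crew→West site, Hotel crew→North site = 71 hours.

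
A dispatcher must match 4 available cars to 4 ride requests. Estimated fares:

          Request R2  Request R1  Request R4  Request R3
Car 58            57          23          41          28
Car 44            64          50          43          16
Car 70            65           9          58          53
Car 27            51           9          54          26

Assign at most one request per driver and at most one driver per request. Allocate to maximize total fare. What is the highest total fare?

Max total: $214

This is the linear assignment problem.
Optimal: Car 58→Request R2 ($57), Car 44→Request R1 ($50), Car 70→Request R3 ($53), Car 27→Request R4 ($54) — total 57+50+53+54 = $214.
Column-greedy (each request in turn goes to its best remaining driver) gives $197, worse by 17.
Next-best assignment: Car 58→Request R3, Car 44→Request R1, Car 70→Request R2, Car 27→Request R4 = $197.
Swapping Car 70↔Car 27 (Car 70→Request R4 $58, Car 27→Request R3 $26) loses 23.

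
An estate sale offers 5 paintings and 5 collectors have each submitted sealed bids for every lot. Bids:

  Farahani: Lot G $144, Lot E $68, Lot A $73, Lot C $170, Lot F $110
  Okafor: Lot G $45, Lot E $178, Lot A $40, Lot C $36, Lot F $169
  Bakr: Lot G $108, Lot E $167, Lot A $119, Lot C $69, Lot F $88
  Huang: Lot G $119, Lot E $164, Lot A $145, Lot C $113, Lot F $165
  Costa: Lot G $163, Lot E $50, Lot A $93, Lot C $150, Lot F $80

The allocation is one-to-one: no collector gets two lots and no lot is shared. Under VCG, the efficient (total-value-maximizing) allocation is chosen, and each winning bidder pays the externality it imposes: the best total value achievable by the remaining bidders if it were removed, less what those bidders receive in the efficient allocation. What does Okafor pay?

Okafor pays $20.

Efficient allocation: Farahani→Lot C ($170), Okafor→Lot F ($169), Bakr→Lot E ($167), Huang→Lot A ($145), Costa→Lot G ($163); total welfare W = $814.
Okafor receives Lot F at value $169, so the others get W − 169 = $645.
Without Okafor: best allocation of the remaining 4 bidders over all 5 lots is Farahani→Lot C ($170), Bakr→Lot E ($167), Huang→Lot F ($165), Costa→Lot G ($163), total $665.
VCG payment = (others' best without Okafor) − (others' welfare with Okafor) = 665 − 645 = $20.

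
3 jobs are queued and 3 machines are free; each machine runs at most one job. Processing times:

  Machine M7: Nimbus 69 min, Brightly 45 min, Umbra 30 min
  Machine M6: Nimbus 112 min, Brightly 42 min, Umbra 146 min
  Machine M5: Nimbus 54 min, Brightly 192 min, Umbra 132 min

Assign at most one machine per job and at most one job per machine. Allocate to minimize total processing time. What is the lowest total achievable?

This is the linear assignment problem.
Optimal: Nimbus→Machine M5 (54 min), Brightly→Machine M6 (42 min), Umbra→Machine M7 (30 min) — total 54+42+30 = 126 min.
Checked against all permutations: 126 min is optimal.

Minimum total: 126 min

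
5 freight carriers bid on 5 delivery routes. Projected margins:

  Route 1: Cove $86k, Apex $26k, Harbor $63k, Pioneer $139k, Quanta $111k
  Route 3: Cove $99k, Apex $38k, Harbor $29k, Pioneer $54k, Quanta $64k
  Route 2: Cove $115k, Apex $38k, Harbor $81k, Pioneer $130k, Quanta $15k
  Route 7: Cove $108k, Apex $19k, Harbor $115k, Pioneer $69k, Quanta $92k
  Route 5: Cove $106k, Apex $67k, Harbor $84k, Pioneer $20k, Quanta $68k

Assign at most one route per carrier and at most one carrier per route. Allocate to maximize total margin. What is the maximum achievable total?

Max total: $522k

Optimal: Cove→Route 3 ($99k), Apex→Route 5 ($67k), Harbor→Route 7 ($115k), Pioneer→Route 2 ($130k), Quanta→Route 1 ($111k) — total 99+67+115+130+111 = $522k.
Next-best assignment: Cove→Route 2, Apex→Route 5, Harbor→Route 7, Pioneer→Route 1, Quanta→Route 3 = $500k.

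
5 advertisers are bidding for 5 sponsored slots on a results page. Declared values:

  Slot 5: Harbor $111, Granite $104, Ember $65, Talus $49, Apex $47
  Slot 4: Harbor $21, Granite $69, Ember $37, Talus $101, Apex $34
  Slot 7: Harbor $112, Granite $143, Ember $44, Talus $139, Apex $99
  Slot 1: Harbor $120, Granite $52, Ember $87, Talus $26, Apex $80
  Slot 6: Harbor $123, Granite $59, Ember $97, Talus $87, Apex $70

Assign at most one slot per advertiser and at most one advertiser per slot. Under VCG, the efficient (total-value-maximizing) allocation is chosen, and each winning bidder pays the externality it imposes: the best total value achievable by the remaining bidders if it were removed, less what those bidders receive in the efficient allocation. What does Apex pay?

Apex pays $9.

Efficient allocation: Harbor→Slot 5 ($111), Granite→Slot 7 ($143), Ember→Slot 6 ($97), Talus→Slot 4 ($101), Apex→Slot 1 ($80); total welfare W = $532.
Apex receives Slot 1 at value $80, so the others get W − 80 = $452.
Without Apex: best allocation of the remaining 4 bidders over all 5 slots is Harbor→Slot 1 ($120), Granite→Slot 7 ($143), Ember→Slot 6 ($97), Talus→Slot 4 ($101), total $461.
VCG payment = (others' best without Apex) − (others' welfare with Apex) = 461 − 452 = $9.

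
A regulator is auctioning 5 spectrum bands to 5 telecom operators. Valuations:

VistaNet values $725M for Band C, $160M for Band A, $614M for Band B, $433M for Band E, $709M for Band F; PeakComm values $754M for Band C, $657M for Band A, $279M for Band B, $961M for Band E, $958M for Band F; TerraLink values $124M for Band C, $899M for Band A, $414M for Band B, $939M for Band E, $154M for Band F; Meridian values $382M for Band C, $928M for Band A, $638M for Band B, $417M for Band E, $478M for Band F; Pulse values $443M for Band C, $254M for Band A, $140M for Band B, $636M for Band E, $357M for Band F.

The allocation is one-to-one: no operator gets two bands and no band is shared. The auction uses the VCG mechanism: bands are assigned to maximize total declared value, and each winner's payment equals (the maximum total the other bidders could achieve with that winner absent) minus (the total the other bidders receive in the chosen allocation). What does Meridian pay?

Efficient allocation: VistaNet→Band B ($614M), PeakComm→Band F ($958M), TerraLink→Band E ($939M), Meridian→Band A ($928M), Pulse→Band C ($443M); total welfare W = $3882M.
Meridian receives Band A at value $928M, so the others get W − 928 = $2954M.
Without Meridian: best allocation of the remaining 4 bidders over all 5 bands is VistaNet→Band C ($725M), PeakComm→Band F ($958M), TerraLink→Band A ($899M), Pulse→Band E ($636M), total $3218M.
VCG payment = (others' best without Meridian) − (others' welfare with Meridian) = 3218 − 2954 = $264M.

Meridian pays $264M.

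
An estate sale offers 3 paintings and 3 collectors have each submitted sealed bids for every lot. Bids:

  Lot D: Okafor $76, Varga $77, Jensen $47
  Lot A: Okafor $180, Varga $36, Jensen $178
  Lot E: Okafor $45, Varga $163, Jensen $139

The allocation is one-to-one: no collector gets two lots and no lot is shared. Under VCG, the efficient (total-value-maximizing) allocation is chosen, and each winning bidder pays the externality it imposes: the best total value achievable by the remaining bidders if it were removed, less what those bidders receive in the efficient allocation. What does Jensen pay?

Jensen pays $104.

Efficient allocation: Okafor→Lot D ($76), Varga→Lot E ($163), Jensen→Lot A ($178); total welfare W = $417.
Jensen receives Lot A at value $178, so the others get W − 178 = $239.
Without Jensen: best allocation of the remaining 2 bidders over all 3 lots is Okafor→Lot A ($180), Varga→Lot E ($163), total $343.
VCG payment = (others' best without Jensen) − (others' welfare with Jensen) = 343 − 239 = $104.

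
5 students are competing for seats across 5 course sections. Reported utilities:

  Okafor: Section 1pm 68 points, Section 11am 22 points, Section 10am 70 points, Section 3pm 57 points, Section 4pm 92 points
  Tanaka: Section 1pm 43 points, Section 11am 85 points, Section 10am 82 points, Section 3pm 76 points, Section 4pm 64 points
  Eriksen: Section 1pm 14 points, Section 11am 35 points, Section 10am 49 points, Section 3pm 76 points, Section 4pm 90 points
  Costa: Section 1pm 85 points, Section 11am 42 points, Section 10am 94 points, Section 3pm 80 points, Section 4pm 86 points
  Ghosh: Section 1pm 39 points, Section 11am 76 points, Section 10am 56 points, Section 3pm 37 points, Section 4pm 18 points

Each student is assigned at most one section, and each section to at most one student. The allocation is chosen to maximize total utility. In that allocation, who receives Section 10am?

Tanaka receives Section 10am.

Optimal: Okafor→Section 4pm (92 points), Tanaka→Section 10am (82 points), Eriksen→Section 3pm (76 points), Costa→Section 1pm (85 points), Ghosh→Section 11am (76 points) — total 92+82+76+85+76 = 411 points.
Row-greedy (each student in turn takes its best remaining section) gives 386 points, worse by 25.
Checked against all permutations: 411 points is optimal.
Tanaka's own top section is Section 11am (85 points), but forcing Tanaka→Section 11am and reassigning the rest optimally gives only 394 points — worse by 17.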